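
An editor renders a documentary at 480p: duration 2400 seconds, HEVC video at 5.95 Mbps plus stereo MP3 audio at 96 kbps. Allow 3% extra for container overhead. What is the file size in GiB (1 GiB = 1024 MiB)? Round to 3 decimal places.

1.740 GiB

Audio: 96 kbps = 0.096 Mbps.
Total bitrate: 5.95 + 0.096 = 6.046 Mbps.
Stream data: 6.046 Mbps × 2400 s = 14510.4 Mb.
With 3% container overhead: ×1.03.
14,946 Mb = 1,868,214,000 bytes ÷ 1,073,741,824 = 1.740 GiB.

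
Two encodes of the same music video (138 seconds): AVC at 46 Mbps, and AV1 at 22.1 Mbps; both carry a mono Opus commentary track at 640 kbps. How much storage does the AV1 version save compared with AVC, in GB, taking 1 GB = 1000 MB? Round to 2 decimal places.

Audio: 640 kbps = 0.640 Mbps.
AVC: 46.640 Mbps × 138 s = 6436.3 Mb = 0.805 GB.
AV1: 22.740 Mbps × 138 s = 3138.1 Mb = 0.392 GB.
Saving: 0.805 − 0.392 = 0.412 GB.

0.41 GB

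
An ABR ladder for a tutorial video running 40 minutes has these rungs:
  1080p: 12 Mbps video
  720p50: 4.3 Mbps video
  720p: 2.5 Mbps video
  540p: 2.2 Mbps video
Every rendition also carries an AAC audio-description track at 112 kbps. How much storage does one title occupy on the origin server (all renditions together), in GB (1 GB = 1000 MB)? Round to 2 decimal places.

40 min = 2400 s
Audio: 112 kbps = 0.112 Mbps.
Sum of rendition bitrates: (12+0.112) + (4.3+0.112) + (2.5+0.112) + (2.2+0.112) = 21.448 Mbps.
× 2400 s = 51,475 Mb = 6,434 MB = 6.434 GB.

6.43 GB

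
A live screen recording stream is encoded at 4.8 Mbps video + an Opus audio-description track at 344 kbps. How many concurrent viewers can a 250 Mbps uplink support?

48

Audio: 344 kbps = 0.344 Mbps.
Per-viewer media rate: 5.144 Mbps.
250 Mbps = 250.0 Mbps; 250.0 / 5.144 = 48.60 → 48 viewers.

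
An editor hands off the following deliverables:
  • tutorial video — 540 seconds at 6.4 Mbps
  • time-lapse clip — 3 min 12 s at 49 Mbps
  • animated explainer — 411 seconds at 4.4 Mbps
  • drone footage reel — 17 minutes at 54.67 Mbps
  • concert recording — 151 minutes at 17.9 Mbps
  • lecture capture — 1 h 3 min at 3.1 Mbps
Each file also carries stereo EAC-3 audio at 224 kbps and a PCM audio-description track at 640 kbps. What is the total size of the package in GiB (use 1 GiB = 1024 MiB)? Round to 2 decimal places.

Audio total: 224 + 640 = 864 kbps = 0.864 Mbps.
tutorial video: 7.264 Mbps × 540 s = 3922.6 Mb
time-lapse clip: 49.864 Mbps × 192 s = 9573.9 Mb
animated explainer: 5.264 Mbps × 411 s = 2163.5 Mb
drone footage reel: 55.534 Mbps × 1020 s = 56644.7 Mb
concert recording: 18.764 Mbps × 9060 s = 170001.8 Mb
lecture capture: 3.964 Mbps × 3780 s = 14983.9 Mb
Total: 257290.4 Mb = 32161.3 MB.
= 29.95 GiB.

29.95 GiB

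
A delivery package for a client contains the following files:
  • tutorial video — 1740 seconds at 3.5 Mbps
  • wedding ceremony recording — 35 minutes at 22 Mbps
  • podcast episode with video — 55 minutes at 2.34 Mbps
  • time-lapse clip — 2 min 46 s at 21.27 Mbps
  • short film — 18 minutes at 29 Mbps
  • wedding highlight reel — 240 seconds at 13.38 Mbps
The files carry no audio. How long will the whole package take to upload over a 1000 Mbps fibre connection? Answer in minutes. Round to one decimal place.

1.6 minutes

tutorial video: 3.500 Mbps × 1740 s = 6090.0 Mb
wedding ceremony recording: 22.000 Mbps × 2100 s = 46200.0 Mb
podcast episode with video: 2.340 Mbps × 3300 s = 7722.0 Mb
time-lapse clip: 21.270 Mbps × 166 s = 3530.8 Mb
short film: 29.000 Mbps × 1080 s = 31320.0 Mb
wedding highlight reel: 13.380 Mbps × 240 s = 3211.2 Mb
Total: 98074.0 Mb = 12259.3 MB.
At 1000 Mbps: 98074.0 / 1000 = 98 s ≈ 1.63 minutes.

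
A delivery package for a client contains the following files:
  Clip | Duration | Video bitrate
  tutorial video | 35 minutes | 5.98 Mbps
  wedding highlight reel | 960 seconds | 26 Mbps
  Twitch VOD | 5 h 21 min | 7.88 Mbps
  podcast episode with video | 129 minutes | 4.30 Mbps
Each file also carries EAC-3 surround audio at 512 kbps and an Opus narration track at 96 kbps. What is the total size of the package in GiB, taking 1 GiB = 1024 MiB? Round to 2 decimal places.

28.04 GiB

Audio total: 512 + 96 = 608 kbps = 0.608 Mbps.
tutorial video: 6.588 Mbps × 2100 s = 13834.8 Mb
wedding highlight reel: 26.608 Mbps × 960 s = 25543.7 Mb
Twitch VOD: 8.488 Mbps × 19260 s = 163478.9 Mb
podcast episode with video: 4.908 Mbps × 7740 s = 37987.9 Mb
Total: 240845.3 Mb = 30105.7 MB.
= 28.04 GiB.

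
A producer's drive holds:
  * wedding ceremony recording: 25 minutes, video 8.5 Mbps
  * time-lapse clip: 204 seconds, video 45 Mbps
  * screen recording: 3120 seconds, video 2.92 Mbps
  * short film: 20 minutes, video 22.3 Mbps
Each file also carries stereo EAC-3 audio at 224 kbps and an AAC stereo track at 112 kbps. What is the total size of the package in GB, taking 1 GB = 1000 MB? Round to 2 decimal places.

7.48 GB

Audio total: 224 + 112 = 336 kbps = 0.336 Mbps.
wedding ceremony recording: 8.836 Mbps × 1500 s = 13254.0 Mb
time-lapse clip: 45.336 Mbps × 204 s = 9248.5 Mb
screen recording: 3.256 Mbps × 3120 s = 10158.7 Mb
short film: 22.636 Mbps × 1200 s = 27163.2 Mb
Total: 59824.5 Mb = 7478.1 MB.
= 7.478 GB.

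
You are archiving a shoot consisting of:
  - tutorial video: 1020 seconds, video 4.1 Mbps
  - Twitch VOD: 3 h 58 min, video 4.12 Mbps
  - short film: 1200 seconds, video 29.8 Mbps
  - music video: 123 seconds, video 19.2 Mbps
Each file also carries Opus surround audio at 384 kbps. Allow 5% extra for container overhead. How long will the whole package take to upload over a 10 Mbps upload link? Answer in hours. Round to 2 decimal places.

3.14 hours

Audio: 384 kbps = 0.384 Mbps.
tutorial video: 4.484 Mbps × 1020 s × 1.05 = 4802.4 Mb
Twitch VOD: 4.504 Mbps × 14280 s × 1.05 = 67533.0 Mb
short film: 30.184 Mbps × 1200 s × 1.05 = 38031.8 Mb
music video: 19.584 Mbps × 123 s × 1.05 = 2529.3 Mb
Total: 112896.5 Mb = 14112.1 MB.
At 10 Mbps: 112896.5 / 10 = 11290 s ≈ 3.14 hours.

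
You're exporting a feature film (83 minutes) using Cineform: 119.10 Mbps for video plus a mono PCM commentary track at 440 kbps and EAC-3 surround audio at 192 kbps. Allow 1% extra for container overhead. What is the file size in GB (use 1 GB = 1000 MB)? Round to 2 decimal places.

83 min = 4980 s
Audio total: 440 + 192 = 632 kbps = 0.632 Mbps.
Total bitrate: 119.10 + 0.632 = 119.732 Mbps.
Stream data: 119.732 Mbps × 4980 s = 596265.4 Mb.
With 1% container overhead: ×1.01.
602,228 Mb ÷ 8 = 75,279 MB → 75.28 GB.

75.28 GB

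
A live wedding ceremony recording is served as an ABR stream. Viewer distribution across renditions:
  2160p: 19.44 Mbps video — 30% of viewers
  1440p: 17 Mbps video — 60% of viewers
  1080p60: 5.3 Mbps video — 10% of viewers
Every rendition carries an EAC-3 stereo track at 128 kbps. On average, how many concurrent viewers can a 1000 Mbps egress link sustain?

Audio: 128 kbps = 0.128 Mbps.
Average per-viewer bitrate: 0.30×19.568 + 0.60×17.128 + 0.10×5.428 = 16.690 Mbps.
1000 Mbps = 1,000 Mbps; 1,000 / 16.690 = 59.92 → 59.

59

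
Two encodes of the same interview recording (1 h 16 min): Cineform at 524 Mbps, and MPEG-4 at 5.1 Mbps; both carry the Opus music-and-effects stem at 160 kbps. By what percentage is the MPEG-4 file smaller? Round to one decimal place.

99.0%

1 h 16 min = 76 min = 4560 s
Audio: 160 kbps = 0.160 Mbps.
Cineform: 524.160 Mbps × 4560 s = 2390169.6 Mb = 278.252 GiB.
MPEG-4: 5.260 Mbps × 4560 s = 23985.6 Mb = 2.792 GiB.
Reduction: (1 − 2.792/278.252) × 100 = 99.00%.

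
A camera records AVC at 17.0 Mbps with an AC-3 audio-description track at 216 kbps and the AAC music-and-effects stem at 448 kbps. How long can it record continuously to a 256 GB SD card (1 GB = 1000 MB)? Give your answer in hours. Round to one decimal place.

Audio total: 216 + 448 = 664 kbps = 0.664 Mbps.
Total bitrate: 17.0 + 0.664 = 17.664 Mbps.
Capacity: 256 GB = 2,048,000 Mb.
Recording time: 2,048,000 / 17.664 = 115,942 s ≈ 32.2 hours.

32.2 hours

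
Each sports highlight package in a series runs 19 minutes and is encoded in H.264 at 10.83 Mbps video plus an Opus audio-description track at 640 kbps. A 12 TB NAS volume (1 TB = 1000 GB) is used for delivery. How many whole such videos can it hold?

7341

19 min = 1140 s
Audio: 640 kbps = 0.640 Mbps.
Total bitrate: 11.470 Mbps.
Per item: 11.470 Mbps × 1140 s = 13,076 Mb = 1,634 MB.
Capacity: 12 TB = 96,000,000 Mb; 7341.81 items → 7341 complete.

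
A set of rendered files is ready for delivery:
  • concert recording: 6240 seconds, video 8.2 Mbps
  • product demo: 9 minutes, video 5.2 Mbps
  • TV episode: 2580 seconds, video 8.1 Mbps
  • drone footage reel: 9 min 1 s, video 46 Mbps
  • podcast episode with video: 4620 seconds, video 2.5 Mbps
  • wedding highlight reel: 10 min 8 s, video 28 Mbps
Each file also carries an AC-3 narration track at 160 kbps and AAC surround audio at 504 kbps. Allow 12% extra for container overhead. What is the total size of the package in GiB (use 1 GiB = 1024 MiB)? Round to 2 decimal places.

18.04 GiB

Audio total: 160 + 504 = 664 kbps = 0.664 Mbps.
concert recording: 8.864 Mbps × 6240 s × 1.12 = 61948.7 Mb
product demo: 5.864 Mbps × 540 s × 1.12 = 3546.5 Mb
TV episode: 8.764 Mbps × 2580 s × 1.12 = 25324.5 Mb
drone footage reel: 46.664 Mbps × 541 s × 1.12 = 28274.7 Mb
podcast episode with video: 3.164 Mbps × 4620 s × 1.12 = 16371.8 Mb
wedding highlight reel: 28.664 Mbps × 608 s × 1.12 = 19519.0 Mb
Total: 154985.2 Mb = 19373.2 MB.
= 18.04 GiB.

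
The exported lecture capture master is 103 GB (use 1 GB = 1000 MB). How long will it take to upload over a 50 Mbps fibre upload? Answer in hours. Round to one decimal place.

4.6 hours

File: 103 GB = 824000.0 Mb.
At 50 Mbps: 824000.0 / 50 = 16480.0 s ≈ 4.58 hours.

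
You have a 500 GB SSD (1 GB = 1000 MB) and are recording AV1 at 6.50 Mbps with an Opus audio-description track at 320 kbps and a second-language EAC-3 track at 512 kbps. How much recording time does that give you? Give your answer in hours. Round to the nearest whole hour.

Audio total: 320 + 512 = 832 kbps = 0.832 Mbps.
Total bitrate: 6.50 + 0.832 = 7.332 Mbps.
Capacity: 500 GB = 4,000,000 Mb.
Recording time: 4,000,000 / 7.332 = 545,554 s ≈ 152 hours.

152 hours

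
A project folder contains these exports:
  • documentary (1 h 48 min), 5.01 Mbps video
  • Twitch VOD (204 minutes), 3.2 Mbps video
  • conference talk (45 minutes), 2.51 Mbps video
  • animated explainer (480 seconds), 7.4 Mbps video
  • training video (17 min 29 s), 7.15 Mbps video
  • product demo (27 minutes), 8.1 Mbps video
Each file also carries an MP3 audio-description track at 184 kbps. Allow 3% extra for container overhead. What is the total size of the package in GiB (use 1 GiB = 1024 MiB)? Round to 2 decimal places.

12.84 GiB

Audio: 184 kbps = 0.184 Mbps.
documentary: 5.194 Mbps × 6480 s × 1.03 = 34666.8 Mb
Twitch VOD: 3.384 Mbps × 12240 s × 1.03 = 42662.8 Mb
conference talk: 2.694 Mbps × 2700 s × 1.03 = 7492.0 Mb
animated explainer: 7.584 Mbps × 480 s × 1.03 = 3749.5 Mb
training video: 7.334 Mbps × 1049 s × 1.03 = 7924.2 Mb
product demo: 8.284 Mbps × 1620 s × 1.03 = 13822.7 Mb
Total: 110318.0 Mb = 13789.7 MB.
= 12.84 GiB.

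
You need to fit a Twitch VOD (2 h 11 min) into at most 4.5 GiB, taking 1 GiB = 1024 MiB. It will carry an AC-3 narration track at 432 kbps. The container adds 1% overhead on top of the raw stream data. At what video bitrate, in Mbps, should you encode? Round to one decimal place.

Budget: 4.5 GiB = 38654.7 Mb.
Stream payload after overhead: 38654.7 / 1.01 = 38272.0 Mb.
2 h 11 min = 131 min = 7860 s
Total bitrate budget: 38272.0 Mb / 7860 s = 4.869 Mbps.
Audio: 432 kbps = 0.432 Mbps.
Video: 4.869 − 0.432 = 4.437 Mbps.

4.4 Mbps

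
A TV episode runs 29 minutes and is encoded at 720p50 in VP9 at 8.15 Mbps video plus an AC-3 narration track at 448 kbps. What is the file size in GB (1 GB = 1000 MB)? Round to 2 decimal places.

1.87 GB

29 min = 1740 s
Audio: 448 kbps = 0.448 Mbps.
Total bitrate: 8.15 + 0.448 = 8.598 Mbps.
Stream data: 8.598 Mbps × 1740 s = 14960.5 Mb.
14,961 Mb ÷ 8 = 1,870 MB → 1.870 GB.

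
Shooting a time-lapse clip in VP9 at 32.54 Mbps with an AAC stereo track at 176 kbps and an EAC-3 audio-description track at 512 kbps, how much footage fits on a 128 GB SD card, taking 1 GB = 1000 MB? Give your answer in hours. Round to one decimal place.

8.6 hours

Audio total: 176 + 512 = 688 kbps = 0.688 Mbps.
Total bitrate: 32.54 + 0.688 = 33.228 Mbps.
Capacity: 128 GB = 1,024,000 Mb.
Recording time: 1,024,000 / 33.228 = 30,817 s ≈ 8.56 hours.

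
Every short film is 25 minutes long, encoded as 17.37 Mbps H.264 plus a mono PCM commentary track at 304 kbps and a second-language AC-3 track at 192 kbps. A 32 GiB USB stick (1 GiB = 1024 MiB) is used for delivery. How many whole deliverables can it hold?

25 min = 1500 s
Audio total: 304 + 192 = 496 kbps = 0.496 Mbps.
Total bitrate: 17.866 Mbps.
Per item: 17.866 Mbps × 1500 s = 26,799 Mb = 3,350 MB.
Capacity: 32 GiB = 274,878 Mb; 10.26 items → 10 complete.

10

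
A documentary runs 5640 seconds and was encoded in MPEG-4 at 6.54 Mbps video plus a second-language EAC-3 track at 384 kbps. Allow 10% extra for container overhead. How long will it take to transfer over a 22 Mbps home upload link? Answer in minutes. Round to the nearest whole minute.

Audio: 384 kbps = 0.384 Mbps.
Total bitrate: 6.924 Mbps.
File: 6.924 Mbps × 5640 s = 39051.4 Mb.
With 10% container overhead: ×1.10. → 42956.5 Mb.
At 22 Mbps: 42956.5 / 22 = 1952.6 s ≈ 32.5 minutes.

33 minutes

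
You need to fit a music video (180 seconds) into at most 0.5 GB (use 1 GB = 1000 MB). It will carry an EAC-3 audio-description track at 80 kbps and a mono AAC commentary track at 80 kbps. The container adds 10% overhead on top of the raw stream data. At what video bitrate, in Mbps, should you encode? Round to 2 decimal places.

20.04 Mbps

Budget: 0.5 GB = 4000.0 Mb.
Stream payload after overhead: 4000.0 / 1.10 = 3636.4 Mb.
Total bitrate budget: 3636.4 Mb / 180 s = 20.202 Mbps.
Audio total: 80 + 80 = 160 kbps = 0.160 Mbps.
Video: 20.202 − 0.160 = 20.042 Mbps.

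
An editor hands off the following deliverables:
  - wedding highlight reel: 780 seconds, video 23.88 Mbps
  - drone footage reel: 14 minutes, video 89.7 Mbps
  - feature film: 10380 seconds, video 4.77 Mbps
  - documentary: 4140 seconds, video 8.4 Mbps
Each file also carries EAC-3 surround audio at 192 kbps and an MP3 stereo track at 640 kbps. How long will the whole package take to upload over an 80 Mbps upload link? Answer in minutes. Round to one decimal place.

Audio total: 192 + 640 = 832 kbps = 0.832 Mbps.
wedding highlight reel: 24.712 Mbps × 780 s = 19275.4 Mb
drone footage reel: 90.532 Mbps × 840 s = 76046.9 Mb
feature film: 5.602 Mbps × 10380 s = 58148.8 Mb
documentary: 9.232 Mbps × 4140 s = 38220.5 Mb
Total: 191691.5 Mb = 23961.4 MB.
At 80 Mbps: 191691.5 / 80 = 2396 s ≈ 39.9 minutes.

39.9 minutes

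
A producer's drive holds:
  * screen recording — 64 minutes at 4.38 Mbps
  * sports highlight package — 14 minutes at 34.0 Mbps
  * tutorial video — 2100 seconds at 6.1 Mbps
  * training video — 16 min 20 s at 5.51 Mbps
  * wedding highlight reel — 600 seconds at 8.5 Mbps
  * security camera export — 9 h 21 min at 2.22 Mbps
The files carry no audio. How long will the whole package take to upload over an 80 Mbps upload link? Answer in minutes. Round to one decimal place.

screen recording: 4.380 Mbps × 3840 s = 16819.2 Mb
sports highlight package: 34.000 Mbps × 840 s = 28560.0 Mb
tutorial video: 6.100 Mbps × 2100 s = 12810.0 Mb
training video: 5.510 Mbps × 980 s = 5399.8 Mb
wedding highlight reel: 8.500 Mbps × 600 s = 5100.0 Mb
security camera export: 2.220 Mbps × 33660 s = 74725.2 Mb
Total: 143414.2 Mb = 17926.8 MB.
At 80 Mbps: 143414.2 / 80 = 1793 s ≈ 29.9 minutes.

29.9 minutes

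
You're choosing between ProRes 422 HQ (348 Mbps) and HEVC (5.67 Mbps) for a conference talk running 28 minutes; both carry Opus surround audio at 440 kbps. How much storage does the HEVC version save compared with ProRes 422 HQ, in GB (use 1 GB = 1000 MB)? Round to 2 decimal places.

71.89 GB

28 min = 1680 s
Audio: 440 kbps = 0.440 Mbps.
ProRes 422 HQ: 348.440 Mbps × 1680 s = 585379.2 Mb = 73.172 GB.
HEVC: 6.110 Mbps × 1680 s = 10264.8 Mb = 1.283 GB.
Saving: 73.172 − 1.283 = 71.889 GB.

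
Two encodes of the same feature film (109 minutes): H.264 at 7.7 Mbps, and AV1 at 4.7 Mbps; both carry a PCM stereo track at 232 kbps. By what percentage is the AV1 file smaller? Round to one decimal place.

37.8%

109 min = 6540 s
Audio: 232 kbps = 0.232 Mbps.
H.264: 7.932 Mbps × 6540 s = 51875.3 Mb = 6.484 GB.
AV1: 4.932 Mbps × 6540 s = 32255.3 Mb = 4.032 GB.
Reduction: (1 − 4.032/6.484) × 100 = 37.82%.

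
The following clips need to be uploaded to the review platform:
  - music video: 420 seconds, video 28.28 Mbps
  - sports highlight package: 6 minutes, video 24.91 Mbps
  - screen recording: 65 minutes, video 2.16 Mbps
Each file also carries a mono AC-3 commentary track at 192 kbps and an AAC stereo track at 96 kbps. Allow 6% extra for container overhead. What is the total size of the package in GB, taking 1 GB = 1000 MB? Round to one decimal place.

Audio total: 192 + 96 = 288 kbps = 0.288 Mbps.
music video: 28.568 Mbps × 420 s × 1.06 = 12718.5 Mb
sports highlight package: 25.198 Mbps × 360 s × 1.06 = 9615.6 Mb
screen recording: 2.448 Mbps × 3900 s × 1.06 = 10120.0 Mb
Total: 32454.1 Mb = 4056.8 MB.
= 4.057 GB.

4.1 GB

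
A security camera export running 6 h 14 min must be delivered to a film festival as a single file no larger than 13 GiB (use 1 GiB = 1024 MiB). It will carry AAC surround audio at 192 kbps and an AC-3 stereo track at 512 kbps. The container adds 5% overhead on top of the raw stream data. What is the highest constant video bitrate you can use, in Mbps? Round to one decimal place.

Budget: 13 GiB = 111669.1 Mb.
Stream payload after overhead: 111669.1 / 1.05 = 106351.6 Mb.
6 h 14 min = 374 min = 22440 s
Total bitrate budget: 106351.6 Mb / 22440 s = 4.739 Mbps.
Audio total: 192 + 512 = 704 kbps = 0.704 Mbps.
Video: 4.739 − 0.704 = 4.035 Mbps.

4.0 Mbps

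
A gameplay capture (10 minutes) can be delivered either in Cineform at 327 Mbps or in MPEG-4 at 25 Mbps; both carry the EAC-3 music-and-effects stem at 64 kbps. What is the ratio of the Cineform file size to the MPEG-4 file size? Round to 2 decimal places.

10 min = 600 s
Audio: 64 kbps = 0.064 Mbps.
Cineform: 327.064 Mbps × 600 s = 196238.4 Mb = 22.845 GiB.
MPEG-4: 25.064 Mbps × 600 s = 15038.4 Mb = 1.751 GiB.
Ratio: 22.845 / 1.751 = 13.049.

13.05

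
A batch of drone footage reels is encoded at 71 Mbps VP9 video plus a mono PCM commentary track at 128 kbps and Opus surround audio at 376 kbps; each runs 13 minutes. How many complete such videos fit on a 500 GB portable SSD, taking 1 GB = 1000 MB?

13 min = 780 s
Audio total: 128 + 376 = 504 kbps = 0.504 Mbps.
Total bitrate: 71.504 Mbps.
Per item: 71.504 Mbps × 780 s = 55,773 Mb = 6,972 MB.
Capacity: 500 GB = 4,000,000 Mb; 71.72 items → 71 complete.

71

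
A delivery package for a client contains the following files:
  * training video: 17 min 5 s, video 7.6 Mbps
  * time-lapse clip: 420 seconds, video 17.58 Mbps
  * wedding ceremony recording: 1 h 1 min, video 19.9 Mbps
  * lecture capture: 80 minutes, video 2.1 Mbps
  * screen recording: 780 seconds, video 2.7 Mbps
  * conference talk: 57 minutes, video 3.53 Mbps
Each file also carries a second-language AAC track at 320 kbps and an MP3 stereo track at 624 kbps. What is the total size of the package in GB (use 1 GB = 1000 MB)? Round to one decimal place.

Audio total: 320 + 624 = 944 kbps = 0.944 Mbps.
training video: 8.544 Mbps × 1025 s = 8757.6 Mb
time-lapse clip: 18.524 Mbps × 420 s = 7780.1 Mb
wedding ceremony recording: 20.844 Mbps × 3660 s = 76289.0 Mb
lecture capture: 3.044 Mbps × 4800 s = 14611.2 Mb
screen recording: 3.644 Mbps × 780 s = 2842.3 Mb
conference talk: 4.474 Mbps × 3420 s = 15301.1 Mb
Total: 125581.3 Mb = 15697.7 MB.
= 15.70 GB.

15.7 GB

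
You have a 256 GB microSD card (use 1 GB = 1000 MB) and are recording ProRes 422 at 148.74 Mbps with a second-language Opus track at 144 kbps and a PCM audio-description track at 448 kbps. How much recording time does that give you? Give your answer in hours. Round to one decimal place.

Audio total: 144 + 448 = 592 kbps = 0.592 Mbps.
Total bitrate: 148.74 + 0.592 = 149.332 Mbps.
Capacity: 256 GB = 2,048,000 Mb.
Recording time: 2,048,000 / 149.332 = 13,714 s ≈ 3.81 hours.

3.8 hours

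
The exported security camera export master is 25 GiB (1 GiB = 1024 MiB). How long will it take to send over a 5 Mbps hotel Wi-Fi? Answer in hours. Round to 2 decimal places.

11.93 hours

File: 25 GiB = 214748.4 Mb.
At 5 Mbps: 214748.4 / 5 = 42949.7 s ≈ 11.9 hours.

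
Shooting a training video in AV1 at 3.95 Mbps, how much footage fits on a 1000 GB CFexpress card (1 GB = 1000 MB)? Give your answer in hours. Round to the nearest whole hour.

563 hours

Capacity: 1000 GB = 8,000,000 Mb.
Recording time: 8,000,000 / 3.950 = 2,025,316 s ≈ 563 hours.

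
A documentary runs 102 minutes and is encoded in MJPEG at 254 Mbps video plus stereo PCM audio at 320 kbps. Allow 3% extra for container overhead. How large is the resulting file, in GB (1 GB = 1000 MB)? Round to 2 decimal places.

102 min = 6120 s
Audio: 320 kbps = 0.320 Mbps.
Total bitrate: 254 + 0.320 = 254.320 Mbps.
Stream data: 254.320 Mbps × 6120 s = 1556438.4 Mb.
With 3% container overhead: ×1.03.
1,603,132 Mb ÷ 8 = 200,391 MB → 200.4 GB.

200.39 GB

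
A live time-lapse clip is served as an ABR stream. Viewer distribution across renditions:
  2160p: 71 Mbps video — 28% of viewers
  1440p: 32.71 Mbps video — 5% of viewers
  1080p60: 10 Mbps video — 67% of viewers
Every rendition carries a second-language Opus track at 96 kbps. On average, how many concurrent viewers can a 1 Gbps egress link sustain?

35

Audio: 96 kbps = 0.096 Mbps.
Average per-viewer bitrate: 0.28×71.096 + 0.05×32.806 + 0.67×10.096 = 28.311 Mbps.
1 Gbps = 1,000 Mbps; 1,000 / 28.311 = 35.32 → 35.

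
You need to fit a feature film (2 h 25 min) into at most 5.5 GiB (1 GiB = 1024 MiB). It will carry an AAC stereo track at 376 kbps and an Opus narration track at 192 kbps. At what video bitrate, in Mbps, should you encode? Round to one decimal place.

4.9 Mbps

Budget: 5.5 GiB = 47244.6 Mb.
2 h 25 min = 145 min = 8700 s
Total bitrate budget: 47244.6 Mb / 8700 s = 5.430 Mbps.
Audio total: 376 + 192 = 568 kbps = 0.568 Mbps.
Video: 5.430 − 0.568 = 4.862 Mbps.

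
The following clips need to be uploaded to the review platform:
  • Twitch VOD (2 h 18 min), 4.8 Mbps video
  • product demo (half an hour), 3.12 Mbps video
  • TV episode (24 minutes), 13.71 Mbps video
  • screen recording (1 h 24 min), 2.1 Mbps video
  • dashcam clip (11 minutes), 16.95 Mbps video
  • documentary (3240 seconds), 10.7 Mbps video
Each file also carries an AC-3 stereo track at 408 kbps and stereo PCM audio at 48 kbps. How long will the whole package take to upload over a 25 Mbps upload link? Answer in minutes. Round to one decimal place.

Audio total: 408 + 48 = 456 kbps = 0.456 Mbps.
Twitch VOD: 5.256 Mbps × 8280 s = 43519.7 Mb
product demo: 3.576 Mbps × 1800 s = 6436.8 Mb
TV episode: 14.166 Mbps × 1440 s = 20399.0 Mb
screen recording: 2.556 Mbps × 5040 s = 12882.2 Mb
dashcam clip: 17.406 Mbps × 660 s = 11488.0 Mb
documentary: 11.156 Mbps × 3240 s = 36145.4 Mb
Total: 130871.2 Mb = 16358.9 MB.
At 25 Mbps: 130871.2 / 25 = 5235 s ≈ 87.2 minutes.

87.2 minutes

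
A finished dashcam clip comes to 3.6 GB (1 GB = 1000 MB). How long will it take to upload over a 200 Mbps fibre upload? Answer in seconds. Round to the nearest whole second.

File: 3.6 GB = 28800.0 Mb.
At 200 Mbps: 28800.0 / 200 = 144.0 s ≈ 144 seconds.

144 seconds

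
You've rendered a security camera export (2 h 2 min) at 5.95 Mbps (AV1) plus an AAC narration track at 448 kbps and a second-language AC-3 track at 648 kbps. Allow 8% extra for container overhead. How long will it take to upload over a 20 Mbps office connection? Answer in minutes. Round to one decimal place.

2 h 2 min = 122 min = 7320 s
Audio total: 448 + 648 = 1096 kbps = 1.096 Mbps.
Total bitrate: 7.046 Mbps.
File: 7.046 Mbps × 7320 s = 51576.7 Mb.
With 8% container overhead: ×1.08. → 55702.9 Mb.
At 20 Mbps: 55702.9 / 20 = 2785.1 s ≈ 46.4 minutes.

46.4 minutes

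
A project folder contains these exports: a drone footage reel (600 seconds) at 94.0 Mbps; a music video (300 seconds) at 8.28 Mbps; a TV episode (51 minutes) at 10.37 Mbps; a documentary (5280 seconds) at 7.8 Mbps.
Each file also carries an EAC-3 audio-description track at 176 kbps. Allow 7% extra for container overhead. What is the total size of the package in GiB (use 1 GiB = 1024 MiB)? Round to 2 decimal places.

16.62 GiB

Audio: 176 kbps = 0.176 Mbps.
drone footage reel: 94.176 Mbps × 600 s × 1.07 = 60461.0 Mb
music video: 8.456 Mbps × 300 s × 1.07 = 2714.4 Mb
TV episode: 10.546 Mbps × 3060 s × 1.07 = 34529.7 Mb
documentary: 7.976 Mbps × 5280 s × 1.07 = 45061.2 Mb
Total: 142766.3 Mb = 17845.8 MB.
= 16.62 GiB.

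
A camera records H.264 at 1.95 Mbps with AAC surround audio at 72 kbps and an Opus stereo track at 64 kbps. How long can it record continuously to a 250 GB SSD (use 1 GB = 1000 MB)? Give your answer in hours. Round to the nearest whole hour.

266 hours

Audio total: 72 + 64 = 136 kbps = 0.136 Mbps.
Total bitrate: 1.95 + 0.136 = 2.086 Mbps.
Capacity: 250 GB = 2,000,000 Mb.
Recording time: 2,000,000 / 2.086 = 958,773 s ≈ 266 hours.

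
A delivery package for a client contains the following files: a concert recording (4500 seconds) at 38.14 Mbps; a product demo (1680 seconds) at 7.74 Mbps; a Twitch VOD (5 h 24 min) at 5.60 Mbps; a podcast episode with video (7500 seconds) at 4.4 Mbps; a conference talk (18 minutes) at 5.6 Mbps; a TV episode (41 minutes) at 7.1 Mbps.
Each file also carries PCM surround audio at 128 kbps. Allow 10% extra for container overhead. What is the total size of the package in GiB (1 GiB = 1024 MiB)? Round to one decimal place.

Audio: 128 kbps = 0.128 Mbps.
concert recording: 38.268 Mbps × 4500 s × 1.10 = 189426.6 Mb
product demo: 7.868 Mbps × 1680 s × 1.10 = 14540.1 Mb
Twitch VOD: 5.728 Mbps × 19440 s × 1.10 = 122487.6 Mb
podcast episode with video: 4.528 Mbps × 7500 s × 1.10 = 37356.0 Mb
conference talk: 5.728 Mbps × 1080 s × 1.10 = 6804.9 Mb
TV episode: 7.228 Mbps × 2460 s × 1.10 = 19559.0 Mb
Total: 390174.0 Mb = 48771.8 MB.
= 45.42 GiB.

45.4 GiB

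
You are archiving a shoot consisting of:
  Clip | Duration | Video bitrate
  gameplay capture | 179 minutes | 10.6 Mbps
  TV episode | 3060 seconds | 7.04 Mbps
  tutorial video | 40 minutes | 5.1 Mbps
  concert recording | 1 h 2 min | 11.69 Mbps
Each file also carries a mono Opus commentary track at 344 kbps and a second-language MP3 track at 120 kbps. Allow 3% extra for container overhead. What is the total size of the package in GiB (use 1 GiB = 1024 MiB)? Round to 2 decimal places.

Audio total: 344 + 120 = 464 kbps = 0.464 Mbps.
gameplay capture: 11.064 Mbps × 10740 s × 1.03 = 122392.2 Mb
TV episode: 7.504 Mbps × 3060 s × 1.03 = 23651.1 Mb
tutorial video: 5.564 Mbps × 2400 s × 1.03 = 13754.2 Mb
concert recording: 12.154 Mbps × 3720 s × 1.03 = 46569.3 Mb
Total: 206366.8 Mb = 25795.8 MB.
= 24.02 GiB.

24.02 GiB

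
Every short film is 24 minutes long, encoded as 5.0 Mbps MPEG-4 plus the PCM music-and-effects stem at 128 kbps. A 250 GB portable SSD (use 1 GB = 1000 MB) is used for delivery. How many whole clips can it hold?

270

24 min = 1440 s
Audio: 128 kbps = 0.128 Mbps.
Total bitrate: 5.128 Mbps.
Per item: 5.128 Mbps × 1440 s = 7,384 Mb = 923.0 MB.
Capacity: 250 GB = 2,000,000 Mb; 270.84 items → 270 complete.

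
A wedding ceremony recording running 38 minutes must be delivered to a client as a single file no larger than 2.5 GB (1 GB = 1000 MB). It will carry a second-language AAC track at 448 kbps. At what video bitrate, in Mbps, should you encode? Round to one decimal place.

Budget: 2.5 GB = 20000.0 Mb.
38 min = 2280 s
Total bitrate budget: 20000.0 Mb / 2280 s = 8.772 Mbps.
Audio: 448 kbps = 0.448 Mbps.
Video: 8.772 − 0.448 = 8.324 Mbps.

8.3 Mbps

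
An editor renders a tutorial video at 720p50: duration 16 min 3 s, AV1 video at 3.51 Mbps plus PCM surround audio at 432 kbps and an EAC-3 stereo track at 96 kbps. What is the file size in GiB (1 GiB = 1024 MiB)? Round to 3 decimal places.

0.453 GiB

16 min 3 s = 963 s
Audio total: 432 + 96 = 528 kbps = 0.528 Mbps.
Total bitrate: 3.51 + 0.528 = 4.038 Mbps.
Stream data: 4.038 Mbps × 963 s = 3888.6 Mb.
3,889 Mb = 486,074,250 bytes ÷ 1,073,741,824 = 0.4527 GiB.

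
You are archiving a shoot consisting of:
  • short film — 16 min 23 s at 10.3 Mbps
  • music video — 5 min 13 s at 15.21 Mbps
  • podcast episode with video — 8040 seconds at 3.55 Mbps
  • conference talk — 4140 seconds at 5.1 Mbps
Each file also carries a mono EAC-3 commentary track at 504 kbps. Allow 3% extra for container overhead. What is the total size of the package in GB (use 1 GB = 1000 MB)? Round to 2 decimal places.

9.18 GB

Audio: 504 kbps = 0.504 Mbps.
short film: 10.804 Mbps × 983 s × 1.03 = 10938.9 Mb
music video: 15.714 Mbps × 313 s × 1.03 = 5066.0 Mb
podcast episode with video: 4.054 Mbps × 8040 s × 1.03 = 33572.0 Mb
conference talk: 5.604 Mbps × 4140 s × 1.03 = 23896.6 Mb
Total: 73473.5 Mb = 9184.2 MB.
= 9.184 GB.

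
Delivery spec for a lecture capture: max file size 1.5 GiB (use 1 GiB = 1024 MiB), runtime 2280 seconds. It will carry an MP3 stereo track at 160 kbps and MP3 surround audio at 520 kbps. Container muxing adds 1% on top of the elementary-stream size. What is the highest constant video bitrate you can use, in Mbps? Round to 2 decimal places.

Budget: 1.5 GiB = 12884.9 Mb.
Stream payload after overhead: 12884.9 / 1.01 = 12757.3 Mb.
Total bitrate budget: 12757.3 Mb / 2280 s = 5.595 Mbps.
Audio total: 160 + 520 = 680 kbps = 0.680 Mbps.
Video: 5.595 − 0.680 = 4.915 Mbps.

4.92 Mbps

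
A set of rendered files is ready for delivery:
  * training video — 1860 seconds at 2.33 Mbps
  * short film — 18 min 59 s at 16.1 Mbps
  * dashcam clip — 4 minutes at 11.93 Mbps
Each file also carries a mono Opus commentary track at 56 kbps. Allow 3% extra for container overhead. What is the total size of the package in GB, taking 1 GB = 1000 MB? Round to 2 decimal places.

Audio: 56 kbps = 0.056 Mbps.
training video: 2.386 Mbps × 1860 s × 1.03 = 4571.1 Mb
short film: 16.156 Mbps × 1139 s × 1.03 = 18953.7 Mb
dashcam clip: 11.986 Mbps × 240 s × 1.03 = 2962.9 Mb
Total: 26487.8 Mb = 3311.0 MB.
= 3.311 GB.

3.31 GB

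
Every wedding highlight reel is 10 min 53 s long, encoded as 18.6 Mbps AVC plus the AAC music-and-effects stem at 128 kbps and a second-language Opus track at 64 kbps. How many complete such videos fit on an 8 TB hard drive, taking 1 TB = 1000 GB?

5215

10 min 53 s = 653 s
Audio total: 128 + 64 = 192 kbps = 0.192 Mbps.
Total bitrate: 18.792 Mbps.
Per item: 18.792 Mbps × 653 s = 12,271 Mb = 1,534 MB.
Capacity: 8 TB = 64,000,000 Mb; 5215.47 items → 5215 complete.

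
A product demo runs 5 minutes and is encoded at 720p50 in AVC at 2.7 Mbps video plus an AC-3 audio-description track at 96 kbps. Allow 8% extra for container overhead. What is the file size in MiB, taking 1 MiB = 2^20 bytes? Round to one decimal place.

108.0 MiB

5 min = 300 s
Audio: 96 kbps = 0.096 Mbps.
Total bitrate: 2.7 + 0.096 = 2.796 Mbps.
Stream data: 2.796 Mbps × 300 s = 838.8 Mb.
With 8% container overhead: ×1.08.
905.9 Mb = 113,238,000 bytes ÷ 1,048,576 = 108.0 MiB.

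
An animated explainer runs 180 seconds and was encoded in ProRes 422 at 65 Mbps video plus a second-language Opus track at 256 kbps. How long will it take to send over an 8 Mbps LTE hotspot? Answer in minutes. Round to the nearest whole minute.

24 minutes

Audio: 256 kbps = 0.256 Mbps.
Total bitrate: 65.256 Mbps.
File: 65.256 Mbps × 180 s = 11746.1 Mb.
At 8 Mbps: 11746.1 / 8 = 1468.3 s ≈ 24.5 minutes.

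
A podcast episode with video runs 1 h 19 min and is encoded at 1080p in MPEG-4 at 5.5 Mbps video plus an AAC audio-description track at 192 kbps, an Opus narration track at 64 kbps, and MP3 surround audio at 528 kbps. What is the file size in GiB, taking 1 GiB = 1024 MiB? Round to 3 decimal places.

1 h 19 min = 79 min = 4740 s
Audio total: 192 + 64 + 528 = 784 kbps = 0.784 Mbps.
Total bitrate: 5.5 + 0.784 = 6.284 Mbps.
Stream data: 6.284 Mbps × 4740 s = 29786.2 Mb.
29,786 Mb = 3,723,270,000 bytes ÷ 1,073,741,824 = 3.468 GiB.

3.468 GiB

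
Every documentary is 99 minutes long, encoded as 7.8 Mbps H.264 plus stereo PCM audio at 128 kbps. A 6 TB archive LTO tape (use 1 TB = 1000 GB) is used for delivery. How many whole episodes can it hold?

99 min = 5940 s
Audio: 128 kbps = 0.128 Mbps.
Total bitrate: 7.928 Mbps.
Per item: 7.928 Mbps × 5940 s = 47,092 Mb = 5,887 MB.
Capacity: 6 TB = 48,000,000 Mb; 1019.27 items → 1019 complete.

1019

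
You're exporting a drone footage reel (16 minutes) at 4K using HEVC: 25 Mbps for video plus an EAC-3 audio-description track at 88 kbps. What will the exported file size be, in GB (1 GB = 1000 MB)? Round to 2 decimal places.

3.01 GB

16 min = 960 s
Audio: 88 kbps = 0.088 Mbps.
Total bitrate: 25 + 0.088 = 25.088 Mbps.
Stream data: 25.088 Mbps × 960 s = 24084.5 Mb.
24,084 Mb ÷ 8 = 3,011 MB → 3.011 GB.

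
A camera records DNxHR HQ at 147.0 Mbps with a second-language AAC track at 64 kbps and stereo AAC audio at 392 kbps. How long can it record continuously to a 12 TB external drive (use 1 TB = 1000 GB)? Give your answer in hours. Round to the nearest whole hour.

Audio total: 64 + 392 = 456 kbps = 0.456 Mbps.
Total bitrate: 147.0 + 0.456 = 147.456 Mbps.
Capacity: 12 TB = 96,000,000 Mb.
Recording time: 96,000,000 / 147.456 = 651,042 s ≈ 181 hours.

181 hours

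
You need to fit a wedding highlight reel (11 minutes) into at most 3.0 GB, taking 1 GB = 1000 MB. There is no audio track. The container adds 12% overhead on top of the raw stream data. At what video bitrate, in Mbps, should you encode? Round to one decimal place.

Budget: 3.0 GB = 24000.0 Mb.
Stream payload after overhead: 24000.0 / 1.12 = 21428.6 Mb.
11 min = 660 s
Total bitrate budget: 21428.6 Mb / 660 s = 32.468 Mbps.

32.5 Mbps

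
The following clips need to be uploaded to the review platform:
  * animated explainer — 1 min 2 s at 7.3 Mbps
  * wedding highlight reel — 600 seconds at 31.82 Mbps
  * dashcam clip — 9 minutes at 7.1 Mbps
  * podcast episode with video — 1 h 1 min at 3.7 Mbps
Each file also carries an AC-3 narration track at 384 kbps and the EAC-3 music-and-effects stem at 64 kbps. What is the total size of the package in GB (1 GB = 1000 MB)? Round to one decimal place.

Audio total: 384 + 64 = 448 kbps = 0.448 Mbps.
animated explainer: 7.748 Mbps × 62 s = 480.4 Mb
wedding highlight reel: 32.268 Mbps × 600 s = 19360.8 Mb
dashcam clip: 7.548 Mbps × 540 s = 4075.9 Mb
podcast episode with video: 4.148 Mbps × 3660 s = 15181.7 Mb
Total: 39098.8 Mb = 4887.3 MB.
= 4.887 GB.

4.9 GB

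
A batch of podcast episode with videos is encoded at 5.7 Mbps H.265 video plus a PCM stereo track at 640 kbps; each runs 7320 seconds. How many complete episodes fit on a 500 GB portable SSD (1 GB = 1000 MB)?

Audio: 640 kbps = 0.640 Mbps.
Total bitrate: 6.340 Mbps.
Per item: 6.340 Mbps × 7320 s = 46,409 Mb = 5,801 MB.
Capacity: 500 GB = 4,000,000 Mb; 86.19 items → 86 complete.

86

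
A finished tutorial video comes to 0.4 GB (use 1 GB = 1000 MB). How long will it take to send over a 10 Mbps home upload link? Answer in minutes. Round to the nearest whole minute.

5 minutes

File: 0.4 GB = 3200.0 Mb.
At 10 Mbps: 3200.0 / 10 = 320.0 s ≈ 5.33 minutes.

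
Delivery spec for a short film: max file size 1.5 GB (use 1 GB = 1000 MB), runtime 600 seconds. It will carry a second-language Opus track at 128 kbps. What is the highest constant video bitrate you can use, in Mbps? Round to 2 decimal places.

Budget: 1.5 GB = 12000.0 Mb.
Total bitrate budget: 12000.0 Mb / 600 s = 20.000 Mbps.
Audio: 128 kbps = 0.128 Mbps.
Video: 20.000 − 0.128 = 19.872 Mbps.

19.87 Mbps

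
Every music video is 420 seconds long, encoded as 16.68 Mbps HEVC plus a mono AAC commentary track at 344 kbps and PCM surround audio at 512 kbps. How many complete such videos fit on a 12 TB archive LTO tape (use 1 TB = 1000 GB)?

Audio total: 344 + 512 = 856 kbps = 0.856 Mbps.
Total bitrate: 17.536 Mbps.
Per item: 17.536 Mbps × 420 s = 7,365 Mb = 920.6 MB.
Capacity: 12 TB = 96,000,000 Mb; 13034.41 items → 13034 complete.

13034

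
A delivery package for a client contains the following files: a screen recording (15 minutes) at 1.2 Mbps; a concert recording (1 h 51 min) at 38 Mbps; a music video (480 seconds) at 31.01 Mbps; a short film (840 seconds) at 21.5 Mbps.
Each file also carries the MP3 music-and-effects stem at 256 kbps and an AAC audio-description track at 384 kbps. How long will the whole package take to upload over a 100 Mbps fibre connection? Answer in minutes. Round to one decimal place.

48.8 minutes

Audio total: 256 + 384 = 640 kbps = 0.640 Mbps.
screen recording: 1.840 Mbps × 900 s = 1656.0 Mb
concert recording: 38.640 Mbps × 6660 s = 257342.4 Mb
music video: 31.650 Mbps × 480 s = 15192.0 Mb
short film: 22.140 Mbps × 840 s = 18597.6 Mb
Total: 292788.0 Mb = 36598.5 MB.
At 100 Mbps: 292788.0 / 100 = 2928 s ≈ 48.8 minutes.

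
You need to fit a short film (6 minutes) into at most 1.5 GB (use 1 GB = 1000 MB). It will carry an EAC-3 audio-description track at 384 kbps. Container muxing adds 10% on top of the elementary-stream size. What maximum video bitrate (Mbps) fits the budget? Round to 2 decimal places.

Budget: 1.5 GB = 12000.0 Mb.
Stream payload after overhead: 12000.0 / 1.10 = 10909.1 Mb.
6 min = 360 s
Total bitrate budget: 10909.1 Mb / 360 s = 30.303 Mbps.
Audio: 384 kbps = 0.384 Mbps.
Video: 30.303 − 0.384 = 29.919 Mbps.

29.92 Mbps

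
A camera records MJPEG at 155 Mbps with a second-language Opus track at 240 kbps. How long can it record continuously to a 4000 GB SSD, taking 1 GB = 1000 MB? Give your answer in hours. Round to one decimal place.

Audio: 240 kbps = 0.240 Mbps.
Total bitrate: 155 + 0.240 = 155.240 Mbps.
Capacity: 4000 GB = 32,000,000 Mb.
Recording time: 32,000,000 / 155.240 = 206,132 s ≈ 57.3 hours.

57.3 hours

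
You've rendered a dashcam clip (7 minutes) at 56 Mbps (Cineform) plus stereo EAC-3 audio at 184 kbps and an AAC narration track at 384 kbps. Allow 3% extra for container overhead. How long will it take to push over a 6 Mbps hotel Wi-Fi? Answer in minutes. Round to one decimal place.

7 min = 420 s
Audio total: 184 + 384 = 568 kbps = 0.568 Mbps.
Total bitrate: 56.568 Mbps.
File: 56.568 Mbps × 420 s = 23758.6 Mb.
With 3% container overhead: ×1.03. → 24471.3 Mb.
At 6 Mbps: 24471.3 / 6 = 4078.6 s ≈ 68 minutes.

68.0 minutes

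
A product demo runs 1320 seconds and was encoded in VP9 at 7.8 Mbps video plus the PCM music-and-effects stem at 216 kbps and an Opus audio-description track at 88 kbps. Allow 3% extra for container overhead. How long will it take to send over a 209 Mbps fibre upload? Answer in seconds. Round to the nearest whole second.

Audio total: 216 + 88 = 304 kbps = 0.304 Mbps.
Total bitrate: 8.104 Mbps.
File: 8.104 Mbps × 1320 s = 10697.3 Mb.
With 3% container overhead: ×1.03. → 11018.2 Mb.
At 209 Mbps: 11018.2 / 209 = 52.7 s ≈ 52.7 seconds.

53 seconds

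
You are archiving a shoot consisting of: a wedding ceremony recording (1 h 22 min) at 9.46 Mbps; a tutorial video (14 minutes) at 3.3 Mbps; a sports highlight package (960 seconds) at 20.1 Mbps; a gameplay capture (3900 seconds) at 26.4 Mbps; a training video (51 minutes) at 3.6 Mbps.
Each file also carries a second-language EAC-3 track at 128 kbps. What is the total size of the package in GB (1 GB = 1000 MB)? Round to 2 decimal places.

23.04 GB

Audio: 128 kbps = 0.128 Mbps.
wedding ceremony recording: 9.588 Mbps × 4920 s = 47173.0 Mb
tutorial video: 3.428 Mbps × 840 s = 2879.5 Mb
sports highlight package: 20.228 Mbps × 960 s = 19418.9 Mb
gameplay capture: 26.528 Mbps × 3900 s = 103459.2 Mb
training video: 3.728 Mbps × 3060 s = 11407.7 Mb
Total: 184338.2 Mb = 23042.3 MB.
= 23.04 GB.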